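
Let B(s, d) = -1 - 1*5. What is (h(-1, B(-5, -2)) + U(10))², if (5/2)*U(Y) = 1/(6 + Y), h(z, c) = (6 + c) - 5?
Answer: 39601/1600 ≈ 24.751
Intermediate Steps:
B(s, d) = -6 (B(s, d) = -1 - 5 = -6)
h(z, c) = 1 + c
U(Y) = 2/(5*(6 + Y))
(h(-1, B(-5, -2)) + U(10))² = ((1 - 6) + 2/(5*(6 + 10)))² = (-5 + (⅖)/16)² = (-5 + (⅖)*(1/16))² = (-5 + 1/40)² = (-199/40)² = 39601/1600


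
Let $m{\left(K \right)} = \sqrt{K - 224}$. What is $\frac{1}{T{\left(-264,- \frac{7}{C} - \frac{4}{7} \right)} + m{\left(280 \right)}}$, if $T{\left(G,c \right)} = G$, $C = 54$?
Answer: $- \frac{33}{8705} - \frac{\sqrt{14}}{34820} \approx -0.0038984$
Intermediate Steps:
$m{\left(K \right)} = \sqrt{-224 + K}$
$\frac{1}{T{\left(-264,- \frac{7}{C} - \frac{4}{7} \right)} + m{\left(280 \right)}} = \frac{1}{-264 + \sqrt{-224 + 280}} = \frac{1}{-264 + \sqrt{56}} = \frac{1}{-264 + 2 \sqrt{14}}$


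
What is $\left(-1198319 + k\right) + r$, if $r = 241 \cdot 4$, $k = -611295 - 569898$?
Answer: $-2378548$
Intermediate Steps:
$k = -1181193$ ($k = -611295 - 569898 = -1181193$)
$r = 964$
$\left(-1198319 + k\right) + r = \left(-1198319 - 1181193\right) + 964 = -2379512 + 964 = -2378548$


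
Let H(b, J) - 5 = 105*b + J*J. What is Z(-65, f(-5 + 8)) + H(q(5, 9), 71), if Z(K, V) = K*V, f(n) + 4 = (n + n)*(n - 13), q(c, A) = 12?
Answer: 10466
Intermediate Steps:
H(b, J) = 5 + J² + 105*b (H(b, J) = 5 + (105*b + J*J) = 5 + (105*b + J²) = 5 + (J² + 105*b) = 5 + J² + 105*b)
f(n) = -4 + 2*n*(-13 + n) (f(n) = -4 + (n + n)*(n - 13) = -4 + (2*n)*(-13 + n) = -4 + 2*n*(-13 + n))
Z(-65, f(-5 + 8)) + H(q(5, 9), 71) = -65*(-4 - 26*(-5 + 8) + 2*(-5 + 8)²) + (5 + 71² + 105*12) = -65*(-4 - 26*3 + 2*3²) + (5 + 5041 + 1260) = -65*(-4 - 78 + 2*9) + 6306 = -65*(-4 - 78 + 18) + 6306 = -65*(-64) + 6306 = 4160 + 6306 = 10466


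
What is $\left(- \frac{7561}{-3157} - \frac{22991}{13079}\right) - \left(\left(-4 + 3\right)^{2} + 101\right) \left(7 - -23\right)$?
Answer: $- \frac{280093848}{91553} \approx -3059.4$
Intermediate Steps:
$\left(- \frac{7561}{-3157} - \frac{22991}{13079}\right) - \left(\left(-4 + 3\right)^{2} + 101\right) \left(7 - -23\right) = \left(\left(-7561\right) \left(- \frac{1}{3157}\right) - \frac{22991}{13079}\right) - \left(\left(-1\right)^{2} + 101\right) \left(7 + 23\right) = \left(\frac{7561}{3157} - \frac{22991}{13079}\right) - \left(1 + 101\right) 30 = \frac{58332}{91553} - 102 \cdot 30 = \frac{58332}{91553} - 3060 = - \frac{280093848}{91553}$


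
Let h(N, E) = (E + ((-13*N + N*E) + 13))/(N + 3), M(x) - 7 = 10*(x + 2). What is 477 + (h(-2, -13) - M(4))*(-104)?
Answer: 2037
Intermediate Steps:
M(x) = 27 + 10*x (M(x) = 7 + 10*(x + 2) = 7 + 10*(2 + x) = 7 + (20 + 10*x) = 27 + 10*x)
h(N, E) = (13 + E - 13*N + E*N)/(3 + N) (h(N, E) = (E + ((-13*N + E*N) + 13))/(3 + N) = (E + (13 - 13*N + E*N))/(3 + N) = (13 + E - 13*N + E*N)/(3 + N))
477 + (h(-2, -13) - M(4))*(-104) = 477 + ((13 - 13 - 13*(-2) - 13*(-2))/(3 - 2) - (27 + 10*4))*(-104) = 477 + ((13 - 13 + 26 + 26)/1 - (27 + 40))*(-104) = 477 + (1*52 - 1*67)*(-104) = 477 + (52 - 67)*(-104) = 477 - 15*(-104) = 477 + 1560 = 2037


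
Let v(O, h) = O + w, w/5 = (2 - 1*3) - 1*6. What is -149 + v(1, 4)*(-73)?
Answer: 2333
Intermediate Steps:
w = -35 (w = 5*((2 - 1*3) - 1*6) = 5*((2 - 3) - 6) = 5*(-1 - 6) = 5*(-7) = -35)
v(O, h) = -35 + O (v(O, h) = O - 35 = -35 + O)
-149 + v(1, 4)*(-73) = -149 + (-35 + 1)*(-73) = -149 - 34*(-73) = -149 + 2482 = 2333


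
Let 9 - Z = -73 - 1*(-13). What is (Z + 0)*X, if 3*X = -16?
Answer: -368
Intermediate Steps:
X = -16/3 (X = (⅓)*(-16) = -16/3 ≈ -5.3333)
Z = 69 (Z = 9 - (-73 - 1*(-13)) = 9 - (-73 + 13) = 9 - 1*(-60) = 9 + 60 = 69)
(Z + 0)*X = (69 + 0)*(-16/3) = 69*(-16/3) = -368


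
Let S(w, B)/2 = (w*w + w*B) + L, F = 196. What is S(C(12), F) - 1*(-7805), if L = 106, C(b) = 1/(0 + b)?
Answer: 579577/72 ≈ 8049.7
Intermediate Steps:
C(b) = 1/b
S(w, B) = 212 + 2*w² + 2*B*w (S(w, B) = 2*((w*w + w*B) + 106) = 2*((w² + B*w) + 106) = 2*(106 + w² + B*w) = 212 + 2*w² + 2*B*w)
S(C(12), F) - 1*(-7805) = (212 + 2*(1/12)² + 2*196/12) - 1*(-7805) = (212 + 2*(1/12)² + 2*196*(1/12)) + 7805 = (212 + 2*(1/144) + 98/3) + 7805 = (212 + 1/72 + 98/3) + 7805 = 17617/72 + 7805 = 579577/72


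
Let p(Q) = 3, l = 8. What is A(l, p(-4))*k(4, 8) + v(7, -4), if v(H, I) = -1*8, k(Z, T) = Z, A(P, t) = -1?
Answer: -12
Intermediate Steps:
v(H, I) = -8
A(l, p(-4))*k(4, 8) + v(7, -4) = -1*4 - 8 = -4 - 8 = -12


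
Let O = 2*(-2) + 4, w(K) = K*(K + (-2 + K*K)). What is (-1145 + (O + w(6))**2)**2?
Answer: 3187167025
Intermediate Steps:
w(K) = K*(-2 + K + K**2) (w(K) = K*(K + (-2 + K**2)) = K*(-2 + K + K**2))
O = 0 (O = -4 + 4 = 0)
(-1145 + (O + w(6))**2)**2 = (-1145 + (0 + 6*(-2 + 6 + 6**2))**2)**2 = (-1145 + (0 + 6*(-2 + 6 + 36))**2)**2 = (-1145 + (0 + 6*40)**2)**2 = (-1145 + (0 + 240)**2)**2 = (-1145 + 240**2)**2 = (-1145 + 57600)**2 = 56455**2 = 3187167025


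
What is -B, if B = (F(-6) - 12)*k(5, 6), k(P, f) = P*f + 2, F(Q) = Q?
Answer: 576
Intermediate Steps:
k(P, f) = 2 + P*f
B = -576 (B = (-6 - 12)*(2 + 5*6) = -18*(2 + 30) = -18*32 = -576)
-B = -1*(-576) = 576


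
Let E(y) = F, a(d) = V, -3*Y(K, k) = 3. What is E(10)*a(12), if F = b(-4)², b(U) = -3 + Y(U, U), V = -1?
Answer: -16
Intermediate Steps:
Y(K, k) = -1 (Y(K, k) = -⅓*3 = -1)
a(d) = -1
b(U) = -4 (b(U) = -3 - 1 = -4)
F = 16 (F = (-4)² = 16)
E(y) = 16
E(10)*a(12) = 16*(-1) = -16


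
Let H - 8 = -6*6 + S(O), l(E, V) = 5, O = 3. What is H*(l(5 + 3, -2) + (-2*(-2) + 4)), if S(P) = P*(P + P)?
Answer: -130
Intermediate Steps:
S(P) = 2*P² (S(P) = P*(2*P) = 2*P²)
H = -10 (H = 8 + (-6*6 + 2*3²) = 8 + (-36 + 2*9) = 8 + (-36 + 18) = 8 - 18 = -10)
H*(l(5 + 3, -2) + (-2*(-2) + 4)) = -10*(5 + (-2*(-2) + 4)) = -10*(5 + (4 + 4)) = -10*(5 + 8) = -10*13 = -130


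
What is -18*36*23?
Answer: -14904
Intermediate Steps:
-18*36*23 = -648*23 = -14904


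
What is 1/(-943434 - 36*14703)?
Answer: -1/1472742 ≈ -6.7901e-7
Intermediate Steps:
1/(-943434 - 36*14703) = 1/(-943434 - 1*529308) = 1/(-943434 - 529308) = 1/(-1472742) = -1/1472742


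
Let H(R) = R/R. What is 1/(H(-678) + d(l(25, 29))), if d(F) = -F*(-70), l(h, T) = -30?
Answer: -1/2099 ≈ -0.00047642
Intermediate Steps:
H(R) = 1
d(F) = 70*F (d(F) = -(-70)*F = 70*F)
1/(H(-678) + d(l(25, 29))) = 1/(1 + 70*(-30)) = 1/(1 - 2100) = 1/(-2099) = -1/2099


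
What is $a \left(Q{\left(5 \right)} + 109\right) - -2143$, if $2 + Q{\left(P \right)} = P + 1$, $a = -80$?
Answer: $-6897$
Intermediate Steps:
$Q{\left(P \right)} = -1 + P$ ($Q{\left(P \right)} = -2 + \left(P + 1\right) = -2 + \left(1 + P\right) = -1 + P$)
$a \left(Q{\left(5 \right)} + 109\right) - -2143 = - 80 \left(\left(-1 + 5\right) + 109\right) - -2143 = - 80 \left(4 + 109\right) + 2143 = \left(-80\right) 113 + 2143 = -9040 + 2143 = -6897$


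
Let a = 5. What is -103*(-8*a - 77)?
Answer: 12051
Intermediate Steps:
-103*(-8*a - 77) = -103*(-8*5 - 77) = -103*(-40 - 77) = -103*(-117) = 12051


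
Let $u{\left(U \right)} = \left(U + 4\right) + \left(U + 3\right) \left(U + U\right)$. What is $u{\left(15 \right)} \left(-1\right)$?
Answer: $-559$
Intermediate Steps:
$u{\left(U \right)} = 4 + U + 2 U \left(3 + U\right)$ ($u{\left(U \right)} = \left(4 + U\right) + \left(3 + U\right) 2 U = \left(4 + U\right) + 2 U \left(3 + U\right) = 4 + U + 2 U \left(3 + U\right)$)
$u{\left(15 \right)} \left(-1\right) = \left(4 + 2 \cdot 15^{2} + 7 \cdot 15\right) \left(-1\right) = \left(4 + 2 \cdot 225 + 105\right) \left(-1\right) = \left(4 + 450 + 105\right) \left(-1\right) = 559 \left(-1\right) = -559$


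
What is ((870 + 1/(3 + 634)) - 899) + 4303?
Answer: 2722539/637 ≈ 4274.0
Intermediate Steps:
((870 + 1/(3 + 634)) - 899) + 4303 = ((870 + 1/637) - 899) + 4303 = (554191/637 - 899) + 4303 = -18472/637 + 4303 = 2722539/637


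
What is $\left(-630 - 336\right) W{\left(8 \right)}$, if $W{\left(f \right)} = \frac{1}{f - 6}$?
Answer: $-483$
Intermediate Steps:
$W{\left(f \right)} = \frac{1}{-6 + f}$
$\left(-630 - 336\right) W{\left(8 \right)} = \frac{-630 - 336}{-6 + 8} = - \frac{966}{2} = \left(-966\right) \frac{1}{2} = -483$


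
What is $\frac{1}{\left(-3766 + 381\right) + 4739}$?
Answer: $\frac{1}{1354} \approx 0.00073855$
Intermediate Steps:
$\frac{1}{\left(-3766 + 381\right) + 4739} = \frac{1}{-3385 + 4739} = \frac{1}{1354}$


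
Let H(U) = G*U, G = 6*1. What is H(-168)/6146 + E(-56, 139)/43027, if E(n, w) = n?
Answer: -3122528/18888853 ≈ -0.16531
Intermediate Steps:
G = 6
H(U) = 6*U
H(-168)/6146 + E(-56, 139)/43027 = (6*(-168))/6146 - 56/43027 = -1008*1/6146 - 56*1/43027 = -72/439 - 56/43027 = -3122528/18888853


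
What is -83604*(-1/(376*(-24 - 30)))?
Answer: -6967/1692 ≈ -4.1176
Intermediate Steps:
-83604*(-1/(376*(-24 - 30))) = -83604/((-376*(-54))) = -83604/20304 = -83604*1/20304 = -6967/1692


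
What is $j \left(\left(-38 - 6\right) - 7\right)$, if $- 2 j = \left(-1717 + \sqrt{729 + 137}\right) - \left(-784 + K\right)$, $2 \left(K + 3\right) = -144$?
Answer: $-21879 + \frac{51 \sqrt{866}}{2} \approx -21129.0$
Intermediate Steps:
$K = -75$ ($K = -3 + \frac{1}{2} \left(-144\right) = -3 - 72 = -75$)
$j = 429 - \frac{\sqrt{866}}{2}$ ($j = - \frac{\left(-1717 + \sqrt{729 + 137}\right) + \left(784 - -75\right)}{2} = - \frac{\left(-1717 + \sqrt{866}\right) + \left(784 + 75\right)}{2} = - \frac{\left(-1717 + \sqrt{866}\right) + 859}{2} = - \frac{-858 + \sqrt{866}}{2} = 429 - \frac{\sqrt{866}}{2} \approx 414.29$)
$j \left(\left(-38 - 6\right) - 7\right) = \left(429 - \frac{\sqrt{866}}{2}\right) \left(\left(-38 - 6\right) - 7\right) = \left(429 - \frac{\sqrt{866}}{2}\right) \left(-44 - 7\right) = \left(429 - \frac{\sqrt{866}}{2}\right) \left(-51\right) = -21879 + \frac{51 \sqrt{866}}{2}$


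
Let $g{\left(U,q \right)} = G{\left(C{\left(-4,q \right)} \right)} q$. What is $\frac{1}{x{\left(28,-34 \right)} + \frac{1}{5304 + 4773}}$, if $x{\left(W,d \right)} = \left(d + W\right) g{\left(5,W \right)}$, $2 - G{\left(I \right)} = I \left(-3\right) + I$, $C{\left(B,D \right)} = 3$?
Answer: $- \frac{10077}{13543487} \approx -0.00074405$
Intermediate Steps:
$G{\left(I \right)} = 2 + 2 I$ ($G{\left(I \right)} = 2 - \left(I \left(-3\right) + I\right) = 2 - \left(- 3 I + I\right) = 2 - - 2 I = 2 + 2 I$)
$g{\left(U,q \right)} = 8 q$ ($g{\left(U,q \right)} = \left(2 + 2 \cdot 3\right) q = \left(2 + 6\right) q = 8 q$)
$x{\left(W,d \right)} = 8 W \left(W + d\right)$ ($x{\left(W,d \right)} = \left(d + W\right) 8 W = \left(W + d\right) 8 W = 8 W \left(W + d\right)$)
$\frac{1}{x{\left(28,-34 \right)} + \frac{1}{5304 + 4773}} = \frac{1}{8 \cdot 28 \left(28 - 34\right) + \frac{1}{5304 + 4773}} = \frac{1}{8 \cdot 28 \left(-6\right) + \frac{1}{10077}} = \frac{1}{-1344 + \frac{1}{10077}} = \frac{1}{- \frac{13543487}{10077}} = - \frac{10077}{13543487}$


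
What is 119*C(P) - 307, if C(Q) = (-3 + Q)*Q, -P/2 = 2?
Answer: 3025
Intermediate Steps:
P = -4 (P = -2*2 = -4)
C(Q) = Q*(-3 + Q)
119*C(P) - 307 = 119*(-4*(-3 - 4)) - 307 = 119*(-4*(-7)) - 307 = 119*28 - 307 = 3332 - 307 = 3025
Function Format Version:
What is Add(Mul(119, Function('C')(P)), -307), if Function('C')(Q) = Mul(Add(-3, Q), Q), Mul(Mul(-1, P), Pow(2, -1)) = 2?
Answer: 3025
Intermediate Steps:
P = -4 (P = Mul(-2, 2) = -4)
Function('C')(Q) = Mul(Q, Add(-3, Q))
Add(Mul(119, Function('C')(P)), -307) = Add(Mul(119, Mul(-4, Add(-3, -4))), -307) = Add(Mul(119, Mul(-4, -7)), -307) = Add(Mul(119, 28), -307) = Add(3332, -307) = 3025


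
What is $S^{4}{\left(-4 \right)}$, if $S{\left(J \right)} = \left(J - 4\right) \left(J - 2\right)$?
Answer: $5308416$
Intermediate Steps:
$S{\left(J \right)} = \left(-4 + J\right) \left(-2 + J\right)$
$S^{4}{\left(-4 \right)} = \left(8 + \left(-4\right)^{2} - -24\right)^{4} = \left(8 + 16 + 24\right)^{4} = 48^{4} = 5308416$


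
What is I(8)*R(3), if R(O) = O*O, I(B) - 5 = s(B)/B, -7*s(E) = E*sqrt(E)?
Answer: 45 - 18*sqrt(2)/7 ≈ 41.363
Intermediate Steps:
s(E) = -E**(3/2)/7 (s(E) = -E*sqrt(E)/7 = -E**(3/2)/7)
I(B) = 5 - sqrt(B)/7 (I(B) = 5 + (-B**(3/2)/7)/B = 5 - sqrt(B)/7)
R(O) = O**2
I(8)*R(3) = (5 - 2*sqrt(2)/7)*3**2 = (5 - 2*sqrt(2)/7)*9 = 45 - 18*sqrt(2)/7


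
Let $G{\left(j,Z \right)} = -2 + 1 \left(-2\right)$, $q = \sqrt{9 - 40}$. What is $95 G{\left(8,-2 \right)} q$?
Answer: $- 380 i \sqrt{31} \approx - 2115.8 i$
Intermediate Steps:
$q = i \sqrt{31}$ ($q = \sqrt{-31} = i \sqrt{31} \approx 5.5678 i$)
$G{\left(j,Z \right)} = -4$ ($G{\left(j,Z \right)} = -2 - 2 = -4$)
$95 G{\left(8,-2 \right)} q = 95 \left(-4\right) i \sqrt{31} = - 380 i \sqrt{31}$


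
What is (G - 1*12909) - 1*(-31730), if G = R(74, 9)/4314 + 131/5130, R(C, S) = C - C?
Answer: 96551861/5130 ≈ 18821.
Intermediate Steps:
R(C, S) = 0
G = 131/5130 (G = 0/4314 + 131/5130 = 0*(1/4314) + 131*(1/5130) = 0 + 131/5130 = 131/5130 ≈ 0.025536)
(G - 1*12909) - 1*(-31730) = (131/5130 - 1*12909) - 1*(-31730) = (131/5130 - 12909) + 31730 = -66223039/5130 + 31730 = 96551861/5130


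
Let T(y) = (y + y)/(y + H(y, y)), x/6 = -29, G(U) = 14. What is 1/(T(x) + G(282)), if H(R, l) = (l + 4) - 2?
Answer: 173/2596 ≈ 0.066641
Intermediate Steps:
x = -174 (x = 6*(-29) = -174)
H(R, l) = 2 + l (H(R, l) = (4 + l) - 2 = 2 + l)
T(y) = 2*y/(2 + 2*y) (T(y) = (y + y)/(y + (2 + y)) = (2*y)/(2 + 2*y) = 2*y/(2 + 2*y))
1/(T(x) + G(282)) = 1/(-174/(1 - 174) + 14) = 1/(-174/(-173) + 14) = 1/(-174*(-1/173) + 14) = 1/(174/173 + 14) = 1/(2596/173) = 173/2596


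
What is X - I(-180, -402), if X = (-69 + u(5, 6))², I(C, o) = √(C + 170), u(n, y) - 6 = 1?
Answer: 3844 - I*√10 ≈ 3844.0 - 3.1623*I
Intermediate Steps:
u(n, y) = 7 (u(n, y) = 6 + 1 = 7)
I(C, o) = √(170 + C)
X = 3844 (X = (-69 + 7)² = (-62)² = 3844)
X - I(-180, -402) = 3844 - √(170 - 180) = 3844 - √(-10) = 3844 - I*√10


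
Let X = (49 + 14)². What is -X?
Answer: -3969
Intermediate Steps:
X = 3969 (X = 63² = 3969)
-X = -1*3969 = -3969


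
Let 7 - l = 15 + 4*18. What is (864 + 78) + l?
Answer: 862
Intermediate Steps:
l = -80 (l = 7 - (15 + 4*18) = 7 - (15 + 72) = 7 - 1*87 = 7 - 87 = -80)
(864 + 78) + l = (864 + 78) - 80 = 942 - 80 = 862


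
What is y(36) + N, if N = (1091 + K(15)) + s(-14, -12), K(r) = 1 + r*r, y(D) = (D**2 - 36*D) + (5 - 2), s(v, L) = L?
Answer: 1308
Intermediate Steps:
y(D) = 3 + D**2 - 36*D (y(D) = (D**2 - 36*D) + 3 = 3 + D**2 - 36*D)
K(r) = 1 + r**2
N = 1305 (N = (1091 + (1 + 15**2)) - 12 = (1091 + (1 + 225)) - 12 = (1091 + 226) - 12 = 1317 - 12 = 1305)
y(36) + N = (3 + 36**2 - 36*36) + 1305 = (3 + 1296 - 1296) + 1305 = 3 + 1305 = 1308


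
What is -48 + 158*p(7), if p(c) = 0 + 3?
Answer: 426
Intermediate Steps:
p(c) = 3
-48 + 158*p(7) = -48 + 158*3 = -48 + 474 = 426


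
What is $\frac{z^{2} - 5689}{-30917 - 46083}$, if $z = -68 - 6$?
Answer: $\frac{213}{77000} \approx 0.0027662$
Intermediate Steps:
$z = -74$ ($z = -68 - 6 = -74$)
$\frac{z^{2} - 5689}{-30917 - 46083} = \frac{\left(-74\right)^{2} - 5689}{-30917 - 46083} = \frac{5476 - 5689}{-77000} = \left(-213\right) \left(- \frac{1}{77000}\right) = \frac{213}{77000}$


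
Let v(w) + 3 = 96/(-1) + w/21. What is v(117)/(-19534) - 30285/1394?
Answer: -2070099327/95306386 ≈ -21.720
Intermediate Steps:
v(w) = -99 + w/21 (v(w) = -3 + (96/(-1) + w/21) = -3 + (96*(-1) + w*(1/21)) = -3 + (-96 + w/21) = -99 + w/21)
v(117)/(-19534) - 30285/1394 = (-99 + (1/21)*117)/(-19534) - 30285/1394 = (-99 + 39/7)*(-1/19534) - 30285*1/1394 = -654/7*(-1/19534) - 30285/1394 = 327/68369 - 30285/1394 = -2070099327/95306386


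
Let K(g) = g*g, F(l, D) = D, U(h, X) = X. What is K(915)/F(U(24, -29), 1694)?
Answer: 837225/1694 ≈ 494.23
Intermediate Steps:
K(g) = g²
K(915)/F(U(24, -29), 1694) = 915²/1694 = 837225*(1/1694) = 837225/1694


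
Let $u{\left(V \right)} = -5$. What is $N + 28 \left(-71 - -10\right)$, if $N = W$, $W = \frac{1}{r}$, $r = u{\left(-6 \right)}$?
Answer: $- \frac{8541}{5} \approx -1708.2$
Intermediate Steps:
$r = -5$
$W = - \frac{1}{5}$ ($W = \frac{1}{-5} = - \frac{1}{5} \approx -0.2$)
$N = - \frac{1}{5} \approx -0.2$
$N + 28 \left(-71 - -10\right) = - \frac{1}{5} + 28 \left(-71 - -10\right) = - \frac{1}{5} + 28 \left(-71 + 10\right) = - \frac{1}{5} + 28 \left(-61\right) = - \frac{1}{5} - 1708 = - \frac{8541}{5}$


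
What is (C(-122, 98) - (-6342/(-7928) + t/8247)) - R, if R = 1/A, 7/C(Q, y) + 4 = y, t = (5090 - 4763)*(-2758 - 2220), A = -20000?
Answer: 503597779685173/2560803460000 ≈ 196.66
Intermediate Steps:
t = -1627806 (t = 327*(-4978) = -1627806)
C(Q, y) = 7/(-4 + y)
R = -1/20000 (R = 1/(-20000) = -1/20000 ≈ -5.0000e-5)
(C(-122, 98) - (-6342/(-7928) + t/8247)) - R = (7/(-4 + 98) - (-6342/(-7928) - 1627806/8247)) - 1*(-1/20000) = (7/94 - (-6342*(-1/7928) - 1627806*1/8247)) + 1/20000 = (7*(1/94) - (3171/3964 - 542602/2749)) + 1/20000 = (7/94 - 1*(-2142157249/10897036)) + 1/20000 = (7/94 + 2142157249/10897036) + 1/20000 = 100719530329/512160692 + 1/20000 = 503597779685173/2560803460000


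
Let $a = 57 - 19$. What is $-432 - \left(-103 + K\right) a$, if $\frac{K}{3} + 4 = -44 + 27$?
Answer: $5876$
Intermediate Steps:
$K = -63$ ($K = -12 + 3 \left(-44 + 27\right) = -12 + 3 \left(-17\right) = -12 - 51 = -63$)
$a = 38$
$-432 - \left(-103 + K\right) a = -432 - \left(-103 - 63\right) 38 = -432 - \left(-166\right) 38 = -432 - -6308 = -432 + 6308 = 5876$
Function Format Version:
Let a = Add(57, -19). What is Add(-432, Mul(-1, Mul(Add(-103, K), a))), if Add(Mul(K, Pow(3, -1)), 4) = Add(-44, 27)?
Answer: 5876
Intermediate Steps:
K = -63 (K = Add(-12, Mul(3, Add(-44, 27))) = Add(-12, Mul(3, -17)) = Add(-12, -51) = -63)
a = 38
Add(-432, Mul(-1, Mul(Add(-103, K), a))) = Add(-432, Mul(-1, Mul(Add(-103, -63), 38))) = Add(-432, Mul(-1, Mul(-166, 38))) = Add(-432, Mul(-1, -6308)) = Add(-432, 6308) = 5876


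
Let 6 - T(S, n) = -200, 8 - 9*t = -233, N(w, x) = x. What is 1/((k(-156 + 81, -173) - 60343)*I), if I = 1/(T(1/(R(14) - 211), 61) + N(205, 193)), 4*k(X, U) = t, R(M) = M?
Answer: -2052/310301 ≈ -0.0066129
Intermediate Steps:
t = 241/9 (t = 8/9 - 1/9*(-233) = 8/9 + 233/9 = 241/9 ≈ 26.778)
k(X, U) = 241/36 (k(X, U) = (1/4)*(241/9) = 241/36)
T(S, n) = 206 (T(S, n) = 6 - 1*(-200) = 6 + 200 = 206)
I = 1/399 (I = 1/(206 + 193) = 1/399 ≈ 0.0025063)
1/((k(-156 + 81, -173) - 60343)*I) = 1/((241/36 - 60343)*(1/399)) = 399/(-2172107/36) = -36/2172107*399 = -2052/310301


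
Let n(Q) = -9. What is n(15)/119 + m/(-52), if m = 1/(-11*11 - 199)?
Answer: -149641/1980160 ≈ -0.075570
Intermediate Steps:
m = -1/320 (m = 1/(-121 - 199) = 1/(-320) = -1/320 ≈ -0.0031250)
n(15)/119 + m/(-52) = -9/119 - 1/320/(-52) = -9*1/119 - 1/320*(-1/52) = -9/119 + 1/16640 = -149641/1980160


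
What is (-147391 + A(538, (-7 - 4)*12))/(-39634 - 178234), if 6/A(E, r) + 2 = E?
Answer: 39500785/58388624 ≈ 0.67651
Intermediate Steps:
A(E, r) = 6/(-2 + E)
(-147391 + A(538, (-7 - 4)*12))/(-39634 - 178234) = (-147391 + 6/(-2 + 538))/(-39634 - 178234) = (-147391 + 6/536)/(-217868) = (-147391 + 6*(1/536))*(-1/217868) = (-147391 + 3/268)*(-1/217868) = -39500785/268*(-1/217868) = 39500785/58388624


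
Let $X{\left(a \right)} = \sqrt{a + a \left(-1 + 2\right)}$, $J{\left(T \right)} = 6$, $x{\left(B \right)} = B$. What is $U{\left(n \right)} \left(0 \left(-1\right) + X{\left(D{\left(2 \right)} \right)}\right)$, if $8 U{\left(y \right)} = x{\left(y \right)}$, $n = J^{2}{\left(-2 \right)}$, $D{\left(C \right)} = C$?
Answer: $9$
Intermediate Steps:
$n = 36$ ($n = 6^{2} = 36$)
$U{\left(y \right)} = \frac{y}{8}$
$X{\left(a \right)} = \sqrt{2} \sqrt{a}$ ($X{\left(a \right)} = \sqrt{a + a 1} = \sqrt{a + a} = \sqrt{2 a} = \sqrt{2} \sqrt{a}$)
$U{\left(n \right)} \left(0 \left(-1\right) + X{\left(D{\left(2 \right)} \right)}\right) = \frac{1}{8} \cdot 36 \left(0 \left(-1\right) + \sqrt{2} \sqrt{2}\right) = \frac{9 \left(0 + 2\right)}{2} = \frac{9}{2} \cdot 2 = 9$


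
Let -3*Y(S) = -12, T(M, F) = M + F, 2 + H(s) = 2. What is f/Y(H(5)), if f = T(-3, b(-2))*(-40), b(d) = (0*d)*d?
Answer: 30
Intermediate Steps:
H(s) = 0 (H(s) = -2 + 2 = 0)
b(d) = 0 (b(d) = 0*d = 0)
T(M, F) = F + M
Y(S) = 4 (Y(S) = -⅓*(-12) = 4)
f = 120 (f = (0 - 3)*(-40) = -3*(-40) = 120)
f/Y(H(5)) = 120/4 = 120*(¼) = 30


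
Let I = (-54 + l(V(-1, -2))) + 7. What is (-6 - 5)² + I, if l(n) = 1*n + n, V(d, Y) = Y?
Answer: 70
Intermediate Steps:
l(n) = 2*n (l(n) = n + n = 2*n)
I = -51 (I = (-54 + 2*(-2)) + 7 = (-54 - 4) + 7 = -58 + 7 = -51)
(-6 - 5)² + I = (-6 - 5)² - 51 = (-11)² - 51 = 121 - 51 = 70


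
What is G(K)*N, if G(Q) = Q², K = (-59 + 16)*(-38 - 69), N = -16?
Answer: -338707216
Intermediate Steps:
K = 4601 (K = -43*(-107) = 4601)
G(K)*N = 4601²*(-16) = 21169201*(-16) = -338707216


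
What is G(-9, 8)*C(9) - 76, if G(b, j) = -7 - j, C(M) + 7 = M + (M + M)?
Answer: -376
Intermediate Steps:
C(M) = -7 + 3*M (C(M) = -7 + (M + (M + M)) = -7 + (M + 2*M) = -7 + 3*M)
G(-9, 8)*C(9) - 76 = (-7 - 1*8)*(-7 + 3*9) - 76 = (-7 - 8)*(-7 + 27) - 76 = -15*20 - 76 = -300 - 76 = -376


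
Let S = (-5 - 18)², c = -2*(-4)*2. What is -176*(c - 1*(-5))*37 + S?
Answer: -136223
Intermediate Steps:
c = 16 (c = 8*2 = 16)
S = 529 (S = (-23)² = 529)
-176*(c - 1*(-5))*37 + S = -176*(16 - 1*(-5))*37 + 529 = -176*(16 + 5)*37 + 529 = -3696*37 + 529 = -176*777 + 529 = -136752 + 529 = -136223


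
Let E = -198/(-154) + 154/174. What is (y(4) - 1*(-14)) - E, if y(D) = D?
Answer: 9640/609 ≈ 15.829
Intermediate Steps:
E = 1322/609 (E = -198*(-1/154) + 154*(1/174) = 9/7 + 77/87 = 1322/609 ≈ 2.1708)
(y(4) - 1*(-14)) - E = (4 - 1*(-14)) - 1*1322/609 = (4 + 14) - 1322/609 = 18 - 1322/609 = 9640/609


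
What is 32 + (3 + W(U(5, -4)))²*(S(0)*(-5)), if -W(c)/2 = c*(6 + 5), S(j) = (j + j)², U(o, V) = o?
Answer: 32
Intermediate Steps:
S(j) = 4*j² (S(j) = (2*j)² = 4*j²)
W(c) = -22*c (W(c) = -2*c*(6 + 5) = -2*c*11 = -22*c)
32 + (3 + W(U(5, -4)))²*(S(0)*(-5)) = 32 + (3 - 22*5)²*((4*0²)*(-5)) = 32 + (3 - 110)²*((4*0)*(-5)) = 32 + (-107)²*(0*(-5)) = 32 + 11449*0 = 32 + 0 = 32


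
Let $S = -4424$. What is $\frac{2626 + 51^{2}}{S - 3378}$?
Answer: $- \frac{5227}{7802} \approx -0.66996$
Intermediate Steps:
$\frac{2626 + 51^{2}}{S - 3378} = \frac{2626 + 51^{2}}{-4424 - 3378} = \frac{2626 + 2601}{-7802} = 5227 \left(- \frac{1}{7802}\right) = - \frac{5227}{7802}$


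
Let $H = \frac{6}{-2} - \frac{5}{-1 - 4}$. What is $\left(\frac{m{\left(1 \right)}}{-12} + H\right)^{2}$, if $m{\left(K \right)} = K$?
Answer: $\frac{625}{144} \approx 4.3403$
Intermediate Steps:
$H = -2$ ($H = 6 \left(- \frac{1}{2}\right) - \frac{5}{-5} = -3 - -1 = -3 + 1 = -2$)
$\left(\frac{m{\left(1 \right)}}{-12} + H\right)^{2} = \left(1 \frac{1}{-12} - 2\right)^{2} = \left(1 \left(- \frac{1}{12}\right) - 2\right)^{2} = \left(- \frac{1}{12} - 2\right)^{2} = \left(- \frac{25}{12}\right)^{2} = \frac{625}{144}$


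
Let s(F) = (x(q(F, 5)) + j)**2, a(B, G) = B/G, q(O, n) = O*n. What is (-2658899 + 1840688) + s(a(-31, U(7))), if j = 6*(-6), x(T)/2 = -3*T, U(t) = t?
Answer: -39632655/49 ≈ -8.0883e+5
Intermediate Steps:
x(T) = -6*T (x(T) = 2*(-3*T) = -6*T)
j = -36
s(F) = (-36 - 30*F)**2 (s(F) = (-6*F*5 - 36)**2 = (-30*F - 36)**2 = (-36 - 30*F)**2)
(-2658899 + 1840688) + s(a(-31, U(7))) = (-2658899 + 1840688) + 36*(6 + 5*(-31/7))**2 = -818211 + 36*(6 + 5*(-31*1/7))**2 = -818211 + 36*(6 + 5*(-31/7))**2 = -818211 + 36*(6 - 155/7)**2 = -818211 + 36*(-113/7)**2 = -818211 + 36*(12769/49) = -818211 + 459684/49 = -39632655/49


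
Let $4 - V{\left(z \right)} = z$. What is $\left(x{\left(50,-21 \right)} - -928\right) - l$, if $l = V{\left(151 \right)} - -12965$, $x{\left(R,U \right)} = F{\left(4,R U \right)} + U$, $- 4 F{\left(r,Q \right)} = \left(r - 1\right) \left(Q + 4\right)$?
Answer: $- \frac{22253}{2} \approx -11127.0$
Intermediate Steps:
$F{\left(r,Q \right)} = - \frac{\left(-1 + r\right) \left(4 + Q\right)}{4}$ ($F{\left(r,Q \right)} = - \frac{\left(r - 1\right) \left(Q + 4\right)}{4} = - \frac{\left(-1 + r\right) \left(4 + Q\right)}{4}$)
$V{\left(z \right)} = 4 - z$
$x{\left(R,U \right)} = -3 + U - \frac{3 R U}{4}$ ($x{\left(R,U \right)} = \left(1 - 4 + \frac{R U}{4} - \frac{1}{4} R U 4\right) + U = \left(1 - 4 + \frac{R U}{4} - R U\right) + U = \left(-3 - \frac{3 R U}{4}\right) + U = -3 + U - \frac{3 R U}{4}$)
$l = 12818$ ($l = \left(4 - 151\right) - -12965 = \left(4 - 151\right) + 12965 = -147 + 12965 = 12818$)
$\left(x{\left(50,-21 \right)} - -928\right) - l = \left(\left(-3 - 21 - \frac{75}{2} \left(-21\right)\right) - -928\right) - 12818 = \left(\left(-3 - 21 + \frac{1575}{2}\right) + 928\right) - 12818 = \left(\frac{1527}{2} + 928\right) - 12818 = \frac{3383}{2} - 12818 = - \frac{22253}{2}$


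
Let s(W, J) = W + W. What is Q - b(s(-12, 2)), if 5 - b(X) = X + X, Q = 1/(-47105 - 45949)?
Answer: -4931863/93054 ≈ -53.000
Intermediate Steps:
s(W, J) = 2*W
Q = -1/93054 (Q = 1/(-93054) = -1/93054 ≈ -1.0746e-5)
b(X) = 5 - 2*X (b(X) = 5 - (X + X) = 5 - 2*X)
Q - b(s(-12, 2)) = -1/93054 - (5 - 4*(-12)) = -1/93054 - (5 - 2*(-24)) = -1/93054 - (5 + 48) = -1/93054 - 1*53 = -1/93054 - 53 = -4931863/93054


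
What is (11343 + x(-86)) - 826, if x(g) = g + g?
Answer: 10345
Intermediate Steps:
x(g) = 2*g
(11343 + x(-86)) - 826 = (11343 + 2*(-86)) - 826 = (11343 - 172) - 826 = 11171 - 826 = 10345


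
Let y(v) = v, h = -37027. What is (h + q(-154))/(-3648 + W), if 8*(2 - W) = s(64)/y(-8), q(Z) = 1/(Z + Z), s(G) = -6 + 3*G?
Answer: 91234536/8976583 ≈ 10.164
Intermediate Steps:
q(Z) = 1/(2*Z)
W = 157/32 (W = 2 - (-6 + 3*64)/(8*(-8)) = 2 - (-6 + 192)*(-1)/(8*8) = 2 - 93*(-1)/(4*8) = 2 - ⅛*(-93/4) = 2 + 93/32 = 157/32 ≈ 4.9063)
(h + q(-154))/(-3648 + W) = (-37027 + (½)/(-154))/(-3648 + 157/32) = (-37027 + (½)*(-1/154))/(-116579/32) = (-37027 - 1/308)*(-32/116579) = -11404317/308*(-32/116579) = 91234536/8976583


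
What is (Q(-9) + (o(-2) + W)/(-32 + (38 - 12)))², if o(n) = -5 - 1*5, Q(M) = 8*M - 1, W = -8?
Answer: 4900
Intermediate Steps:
Q(M) = -1 + 8*M
o(n) = -10 (o(n) = -5 - 5 = -10)
(Q(-9) + (o(-2) + W)/(-32 + (38 - 12)))² = ((-1 + 8*(-9)) + (-10 - 8)/(-32 + (38 - 12)))² = ((-1 - 72) - 18/(-32 + 26))² = (-73 - 18/(-6))² = (-73 - 18*(-⅙))² = (-73 + 3)² = (-70)² = 4900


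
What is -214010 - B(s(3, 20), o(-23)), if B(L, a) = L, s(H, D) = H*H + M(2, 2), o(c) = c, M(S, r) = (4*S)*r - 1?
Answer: -214034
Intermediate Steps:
M(S, r) = -1 + 4*S*r (M(S, r) = 4*S*r - 1 = -1 + 4*S*r)
s(H, D) = 15 + H**2 (s(H, D) = H*H + (-1 + 4*2*2) = H**2 + (-1 + 16) = H**2 + 15 = 15 + H**2)
-214010 - B(s(3, 20), o(-23)) = -214010 - (15 + 3**2) = -214010 - (15 + 9) = -214010 - 1*24 = -214010 - 24 = -214034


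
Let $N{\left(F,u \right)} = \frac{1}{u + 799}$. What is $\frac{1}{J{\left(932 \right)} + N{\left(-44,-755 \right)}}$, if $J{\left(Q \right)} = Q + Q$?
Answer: $\frac{44}{82017} \approx 0.00053647$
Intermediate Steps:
$J{\left(Q \right)} = 2 Q$
$N{\left(F,u \right)} = \frac{1}{799 + u}$
$\frac{1}{J{\left(932 \right)} + N{\left(-44,-755 \right)}} = \frac{1}{2 \cdot 932 + \frac{1}{799 - 755}} = \frac{1}{1864 + \frac{1}{44}} = \frac{1}{\frac{82017}{44}} = \frac{44}{82017}$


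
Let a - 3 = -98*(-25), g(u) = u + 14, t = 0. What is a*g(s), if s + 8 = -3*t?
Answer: 14718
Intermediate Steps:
s = -8 (s = -8 - 3*0 = -8 + 0 = -8)
g(u) = 14 + u
a = 2453 (a = 3 - 98*(-25) = 3 + 2450 = 2453)
a*g(s) = 2453*(14 - 8) = 2453*6 = 14718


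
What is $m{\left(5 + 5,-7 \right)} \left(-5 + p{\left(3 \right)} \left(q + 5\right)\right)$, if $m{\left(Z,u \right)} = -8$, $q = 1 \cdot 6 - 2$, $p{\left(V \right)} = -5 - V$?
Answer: $616$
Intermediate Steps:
$q = 4$ ($q = 6 - 2 = 4$)
$m{\left(5 + 5,-7 \right)} \left(-5 + p{\left(3 \right)} \left(q + 5\right)\right) = - 8 \left(-5 + \left(-5 - 3\right) \left(4 + 5\right)\right) = - 8 \left(-5 + \left(-5 - 3\right) 9\right) = - 8 \left(-5 - 72\right) = \left(-8\right) \left(-77\right) = 616$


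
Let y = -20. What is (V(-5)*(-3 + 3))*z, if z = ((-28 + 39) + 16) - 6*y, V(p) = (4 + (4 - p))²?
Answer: 0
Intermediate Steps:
V(p) = (8 - p)²
z = 147 (z = ((-28 + 39) + 16) - 6*(-20) = (11 + 16) - 1*(-120) = 27 + 120 = 147)
(V(-5)*(-3 + 3))*z = ((-8 - 5)²*(-3 + 3))*147 = ((-13)²*0)*147 = (169*0)*147 = 0*147 = 0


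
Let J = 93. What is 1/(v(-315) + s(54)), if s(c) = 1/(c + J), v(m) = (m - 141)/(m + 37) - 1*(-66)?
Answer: 20433/1382233 ≈ 0.014783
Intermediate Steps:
v(m) = 66 + (-141 + m)/(37 + m) (v(m) = (-141 + m)/(37 + m) + 66 = 66 + (-141 + m)/(37 + m))
s(c) = 1/(93 + c) (s(c) = 1/(c + 93) = 1/(93 + c))
1/(v(-315) + s(54)) = 1/((2301 + 67*(-315))/(37 - 315) + 1/(93 + 54)) = 1/((2301 - 21105)/(-278) + 1/147) = 1/(-1/278*(-18804) + 1/147) = 1/(9402/139 + 1/147) = 1/(1382233/20433) = 20433/1382233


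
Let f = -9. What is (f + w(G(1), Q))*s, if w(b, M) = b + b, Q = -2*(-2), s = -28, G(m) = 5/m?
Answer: -28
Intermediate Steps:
Q = 4
w(b, M) = 2*b
(f + w(G(1), Q))*s = (-9 + 2*(5/1))*(-28) = (-9 + 2*(5*1))*(-28) = (-9 + 2*5)*(-28) = (-9 + 10)*(-28) = 1*(-28) = -28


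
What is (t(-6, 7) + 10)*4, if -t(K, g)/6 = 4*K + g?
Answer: 448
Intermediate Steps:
t(K, g) = -24*K - 6*g (t(K, g) = -6*(4*K + g) = -6*(g + 4*K) = -24*K - 6*g)
(t(-6, 7) + 10)*4 = ((-24*(-6) - 6*7) + 10)*4 = ((144 - 42) + 10)*4 = (102 + 10)*4 = 112*4 = 448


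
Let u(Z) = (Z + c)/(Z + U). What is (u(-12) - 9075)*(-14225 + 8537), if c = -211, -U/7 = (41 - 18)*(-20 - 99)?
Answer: 988342602624/19147 ≈ 5.1619e+7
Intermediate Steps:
U = 19159 (U = -7*(41 - 18)*(-20 - 99) = -161*(-119) = -7*(-2737) = 19159)
u(Z) = (-211 + Z)/(19159 + Z) (u(Z) = (Z - 211)/(Z + 19159) = (-211 + Z)/(19159 + Z))
(u(-12) - 9075)*(-14225 + 8537) = ((-211 - 12)/(19159 - 12) - 9075)*(-14225 + 8537) = (-223/19147 - 9075)*(-5688) = -173759248/19147*(-5688) = 988342602624/19147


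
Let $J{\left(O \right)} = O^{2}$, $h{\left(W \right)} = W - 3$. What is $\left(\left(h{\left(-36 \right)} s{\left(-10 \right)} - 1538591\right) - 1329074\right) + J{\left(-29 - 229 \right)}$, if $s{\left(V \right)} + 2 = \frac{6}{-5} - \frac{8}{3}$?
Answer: $- \frac{14004361}{5} \approx -2.8009 \cdot 10^{6}$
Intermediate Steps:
$h{\left(W \right)} = -3 + W$ ($h{\left(W \right)} = W - 3 = -3 + W$)
$s{\left(V \right)} = - \frac{88}{15}$ ($s{\left(V \right)} = -2 + \left(\frac{6}{-5} - \frac{8}{3}\right) = -2 + \left(6 \left(- \frac{1}{5}\right) - \frac{8}{3}\right) = -2 - \frac{58}{15} = - \frac{88}{15}$)
$\left(\left(h{\left(-36 \right)} s{\left(-10 \right)} - 1538591\right) - 1329074\right) + J{\left(-29 - 229 \right)} = \left(\left(\left(-3 - 36\right) \left(- \frac{88}{15}\right) - 1538591\right) - 1329074\right) + \left(-29 - 229\right)^{2} = \left(\left(\left(-39\right) \left(- \frac{88}{15}\right) - 1538591\right) - 1329074\right) + \left(-258\right)^{2} = \left(\left(\frac{1144}{5} - 1538591\right) - 1329074\right) + 66564 = \left(- \frac{7691811}{5} - 1329074\right) + 66564 = - \frac{14337181}{5} + 66564 = - \frac{14004361}{5}$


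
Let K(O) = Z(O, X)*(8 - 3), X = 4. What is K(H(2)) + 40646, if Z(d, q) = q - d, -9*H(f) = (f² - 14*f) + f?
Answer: 365884/9 ≈ 40654.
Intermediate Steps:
H(f) = -f²/9 + 13*f/9 (H(f) = -((f² - 14*f) + f)/9 = -(f² - 13*f)/9 = -f²/9 + 13*f/9)
K(O) = 20 - 5*O (K(O) = (4 - O)*(8 - 3) = (4 - O)*5 = 20 - 5*O)
K(H(2)) + 40646 = (20 - 5*2*(13 - 1*2)/9) + 40646 = (20 - 5*2*(13 - 2)/9) + 40646 = (20 - 5*2*11/9) + 40646 = (20 - 5*22/9) + 40646 = (20 - 110/9) + 40646 = 70/9 + 40646 = 365884/9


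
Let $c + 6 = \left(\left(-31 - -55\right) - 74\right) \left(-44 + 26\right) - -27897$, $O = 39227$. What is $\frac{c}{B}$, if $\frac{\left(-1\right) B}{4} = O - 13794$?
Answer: $- \frac{28791}{101732} \approx -0.28301$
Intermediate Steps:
$B = -101732$ ($B = - 4 \left(39227 - 13794\right) = \left(-4\right) 25433 = -101732$)
$c = 28791$ ($c = -6 + \left(\left(\left(-31 - -55\right) - 74\right) \left(-44 + 26\right) - -27897\right) = -6 + \left(\left(\left(-31 + 55\right) - 74\right) \left(-18\right) + 27897\right) = -6 + \left(\left(24 - 74\right) \left(-18\right) + 27897\right) = -6 + \left(\left(-50\right) \left(-18\right) + 27897\right) = -6 + \left(900 + 27897\right) = -6 + 28797 = 28791$)
$\frac{c}{B} = \frac{28791}{-101732} = 28791 \left(- \frac{1}{101732}\right) = - \frac{28791}{101732}$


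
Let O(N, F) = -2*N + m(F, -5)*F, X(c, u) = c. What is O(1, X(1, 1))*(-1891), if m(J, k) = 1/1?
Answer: 1891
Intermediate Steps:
m(J, k) = 1
O(N, F) = F - 2*N (O(N, F) = -2*N + 1*F = -2*N + F = F - 2*N)
O(1, X(1, 1))*(-1891) = (1 - 2*1)*(-1891) = (1 - 2)*(-1891) = -1*(-1891) = 1891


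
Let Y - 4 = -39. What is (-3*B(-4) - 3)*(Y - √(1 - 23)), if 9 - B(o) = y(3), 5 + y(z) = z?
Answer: 1260 + 36*I*√22 ≈ 1260.0 + 168.85*I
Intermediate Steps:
y(z) = -5 + z
B(o) = 11 (B(o) = 9 - (-5 + 3) = 9 - 1*(-2) = 9 + 2 = 11)
Y = -35 (Y = 4 - 39 = -35)
(-3*B(-4) - 3)*(Y - √(1 - 23)) = (-3*11 - 3)*(-35 - √(1 - 23)) = (-33 - 3)*(-35 - √(-22)) = -36*(-35 - I*√22) = 1260 + 36*I*√22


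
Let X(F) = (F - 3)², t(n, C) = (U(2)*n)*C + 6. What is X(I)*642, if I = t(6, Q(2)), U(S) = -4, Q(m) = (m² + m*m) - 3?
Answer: 8788338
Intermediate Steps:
Q(m) = -3 + 2*m² (Q(m) = (m² + m²) - 3 = 2*m² - 3 = -3 + 2*m²)
t(n, C) = 6 - 4*C*n (t(n, C) = (-4*n)*C + 6 = -4*C*n + 6 = 6 - 4*C*n)
I = -114 (I = 6 - 4*(-3 + 2*2²)*6 = 6 - 4*(-3 + 2*4)*6 = 6 - 4*(-3 + 8)*6 = 6 - 4*5*6 = 6 - 120 = -114)
X(F) = (-3 + F)²
X(I)*642 = (-3 - 114)²*642 = (-117)²*642 = 13689*642 = 8788338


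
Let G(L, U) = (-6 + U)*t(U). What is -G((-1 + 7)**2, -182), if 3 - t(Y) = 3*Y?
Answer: 103212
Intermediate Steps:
t(Y) = 3 - 3*Y
G(L, U) = (-6 + U)*(3 - 3*U)
-G((-1 + 7)**2, -182) = -(-3)*(-1 - 182)*(-6 - 182) = -(-3)*(-183)*(-188) = -1*(-103212) = 103212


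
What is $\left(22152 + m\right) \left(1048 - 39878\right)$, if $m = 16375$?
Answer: $-1496003410$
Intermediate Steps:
$\left(22152 + m\right) \left(1048 - 39878\right) = \left(22152 + 16375\right) \left(1048 - 39878\right) = 38527 \left(-38830\right) = -1496003410$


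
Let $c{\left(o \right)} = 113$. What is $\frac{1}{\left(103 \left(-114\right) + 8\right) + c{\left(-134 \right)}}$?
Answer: $- \frac{1}{11621} \approx -8.6051 \cdot 10^{-5}$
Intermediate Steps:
$\frac{1}{\left(103 \left(-114\right) + 8\right) + c{\left(-134 \right)}} = \frac{1}{\left(103 \left(-114\right) + 8\right) + 113} = \frac{1}{\left(-11742 + 8\right) + 113} = \frac{1}{-11734 + 113} = \frac{1}{-11621} = - \frac{1}{11621}$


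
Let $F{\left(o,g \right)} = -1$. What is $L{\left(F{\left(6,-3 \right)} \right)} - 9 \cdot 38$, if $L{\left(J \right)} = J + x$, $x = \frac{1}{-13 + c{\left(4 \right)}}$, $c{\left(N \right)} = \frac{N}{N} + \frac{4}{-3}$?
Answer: $- \frac{13723}{40} \approx -343.08$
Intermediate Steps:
$c{\left(N \right)} = - \frac{1}{3}$ ($c{\left(N \right)} = 1 + 4 \left(- \frac{1}{3}\right) = 1 - \frac{4}{3} = - \frac{1}{3}$)
$x = - \frac{3}{40}$ ($x = \frac{1}{-13 - \frac{1}{3}} = \frac{1}{- \frac{40}{3}} = - \frac{3}{40} \approx -0.075$)
$L{\left(J \right)} = - \frac{3}{40} + J$ ($L{\left(J \right)} = J - \frac{3}{40} = - \frac{3}{40} + J$)
$L{\left(F{\left(6,-3 \right)} \right)} - 9 \cdot 38 = \left(- \frac{3}{40} - 1\right) - 9 \cdot 38 = - \frac{43}{40} - 342 = - \frac{13723}{40}$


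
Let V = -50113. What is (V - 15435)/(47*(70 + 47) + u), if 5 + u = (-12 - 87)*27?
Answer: -9364/403 ≈ -23.236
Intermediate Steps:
u = -2678 (u = -5 + (-12 - 87)*27 = -5 - 99*27 = -5 - 2673 = -2678)
(V - 15435)/(47*(70 + 47) + u) = (-50113 - 15435)/(47*(70 + 47) - 2678) = -65548/(47*117 - 2678) = -65548/(5499 - 2678) = -65548/2821 = -65548*1/2821 = -9364/403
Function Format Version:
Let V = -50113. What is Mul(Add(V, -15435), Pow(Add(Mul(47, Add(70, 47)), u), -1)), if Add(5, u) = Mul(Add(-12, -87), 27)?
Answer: Rational(-9364, 403) ≈ -23.236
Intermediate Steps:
u = -2678 (u = Add(-5, Mul(Add(-12, -87), 27)) = Add(-5, Mul(-99, 27)) = Add(-5, -2673) = -2678)
Mul(Add(V, -15435), Pow(Add(Mul(47, Add(70, 47)), u), -1)) = Mul(Add(-50113, -15435), Pow(Add(Mul(47, Add(70, 47)), -2678), -1)) = Mul(-65548, Pow(Add(Mul(47, 117), -2678), -1)) = Mul(-65548, Pow(Add(5499, -2678), -1)) = Mul(-65548, Pow(2821, -1)) = Mul(-65548, Rational(1, 2821)) = Rational(-9364, 403)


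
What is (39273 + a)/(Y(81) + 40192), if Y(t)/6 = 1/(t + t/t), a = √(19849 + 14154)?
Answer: 1610193/1647875 + 41*√34003/1647875 ≈ 0.98172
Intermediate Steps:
a = √34003 ≈ 184.40
Y(t) = 6/(1 + t) (Y(t) = 6/(t + t/t) = 6/(t + 1) = 6/(1 + t))
(39273 + a)/(Y(81) + 40192) = (39273 + √34003)/(6/(1 + 81) + 40192) = (39273 + √34003)/(6/82 + 40192) = (39273 + √34003)/(6*(1/82) + 40192) = (39273 + √34003)/(3/41 + 40192) = (39273 + √34003)/(1647875/41) = (39273 + √34003)*(41/1647875) = 1610193/1647875 + 41*√34003/1647875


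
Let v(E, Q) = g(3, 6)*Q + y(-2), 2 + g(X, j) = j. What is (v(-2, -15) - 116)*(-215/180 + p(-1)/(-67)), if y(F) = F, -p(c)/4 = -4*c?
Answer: 205145/1206 ≈ 170.10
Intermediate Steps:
p(c) = 16*c (p(c) = -(-16)*c = 16*c)
g(X, j) = -2 + j
v(E, Q) = -2 + 4*Q (v(E, Q) = (-2 + 6)*Q - 2 = 4*Q - 2 = -2 + 4*Q)
(v(-2, -15) - 116)*(-215/180 + p(-1)/(-67)) = ((-2 + 4*(-15)) - 116)*(-215/180 + (16*(-1))/(-67)) = ((-2 - 60) - 116)*(-215*1/180 - 16*(-1/67)) = (-62 - 116)*(-43/36 + 16/67) = -178*(-2305/2412) = 205145/1206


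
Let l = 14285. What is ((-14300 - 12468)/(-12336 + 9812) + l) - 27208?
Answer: -8147721/631 ≈ -12912.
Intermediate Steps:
((-14300 - 12468)/(-12336 + 9812) + l) - 27208 = ((-14300 - 12468)/(-12336 + 9812) + 14285) - 27208 = (-26768/(-2524) + 14285) - 27208 = (-26768*(-1/2524) + 14285) - 27208 = (6692/631 + 14285) - 27208 = 9020527/631 - 27208 = -8147721/631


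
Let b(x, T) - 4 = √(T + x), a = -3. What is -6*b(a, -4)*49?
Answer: -1176 - 294*I*√7 ≈ -1176.0 - 777.85*I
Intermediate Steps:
b(x, T) = 4 + √(T + x)
-6*b(a, -4)*49 = -6*(4 + √(-4 - 3))*49 = -6*(4 + √(-7))*49 = -6*(4 + I*√7)*49 = (-24 - 6*I*√7)*49 = -1176 - 294*I*√7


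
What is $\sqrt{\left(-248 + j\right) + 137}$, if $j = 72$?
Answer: $i \sqrt{39} \approx 6.245 i$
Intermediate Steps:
$\sqrt{\left(-248 + j\right) + 137} = \sqrt{\left(-248 + 72\right) + 137} = \sqrt{-176 + 137} = \sqrt{-39} = i \sqrt{39}$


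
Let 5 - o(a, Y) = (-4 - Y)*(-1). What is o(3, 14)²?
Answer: 169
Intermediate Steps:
o(a, Y) = 1 - Y (o(a, Y) = 5 - (-4 - Y)*(-1) = 5 - (4 + Y) = 5 + (-4 - Y) = 1 - Y)
o(3, 14)² = (1 - 1*14)² = (1 - 14)² = (-13)² = 169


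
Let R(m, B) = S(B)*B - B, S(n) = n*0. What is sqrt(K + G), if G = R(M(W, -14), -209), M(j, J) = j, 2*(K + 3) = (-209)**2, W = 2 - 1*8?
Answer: sqrt(88186)/2 ≈ 148.48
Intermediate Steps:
S(n) = 0
W = -6 (W = 2 - 8 = -6)
K = 43675/2 (K = -3 + (1/2)*(-209)**2 = -3 + (1/2)*43681 = -3 + 43681/2 = 43675/2 ≈ 21838.)
R(m, B) = -B (R(m, B) = 0*B - B = 0 - B = -B)
G = 209 (G = -1*(-209) = 209)
sqrt(K + G) = sqrt(43675/2 + 209) = sqrt(44093/2) = sqrt(88186)/2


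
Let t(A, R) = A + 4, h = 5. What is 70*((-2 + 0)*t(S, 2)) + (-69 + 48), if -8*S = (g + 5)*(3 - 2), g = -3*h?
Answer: -756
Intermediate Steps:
g = -15 (g = -3*5 = -15)
S = 5/4 (S = -(-15 + 5)*(3 - 2)/8 = -(-5)/4 = -⅛*(-10) = 5/4 ≈ 1.2500)
t(A, R) = 4 + A
70*((-2 + 0)*t(S, 2)) + (-69 + 48) = 70*((-2 + 0)*(4 + 5/4)) + (-69 + 48) = 70*(-2*21/4) - 21 = 70*(-21/2) - 21 = -735 - 21 = -756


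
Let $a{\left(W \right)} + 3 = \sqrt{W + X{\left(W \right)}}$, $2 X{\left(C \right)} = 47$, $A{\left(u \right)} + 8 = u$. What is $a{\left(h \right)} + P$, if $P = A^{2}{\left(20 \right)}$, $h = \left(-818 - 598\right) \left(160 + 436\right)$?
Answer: $141 + \frac{5 i \sqrt{135026}}{2} \approx 141.0 + 918.65 i$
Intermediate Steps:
$A{\left(u \right)} = -8 + u$
$X{\left(C \right)} = \frac{47}{2}$ ($X{\left(C \right)} = \frac{1}{2} \cdot 47 = \frac{47}{2}$)
$h = -843936$ ($h = \left(-1416\right) 596 = -843936$)
$P = 144$ ($P = \left(-8 + 20\right)^{2} = 12^{2} = 144$)
$a{\left(W \right)} = -3 + \sqrt{\frac{47}{2} + W}$ ($a{\left(W \right)} = -3 + \sqrt{W + \frac{47}{2}} = -3 + \sqrt{\frac{47}{2} + W}$)
$a{\left(h \right)} + P = \left(-3 + \frac{\sqrt{94 + 4 \left(-843936\right)}}{2}\right) + 144 = \left(-3 + \frac{\sqrt{94 - 3375744}}{2}\right) + 144 = \left(-3 + \frac{\sqrt{-3375650}}{2}\right) + 144 = \left(-3 + \frac{5 i \sqrt{135026}}{2}\right) + 144 = 141 + \frac{5 i \sqrt{135026}}{2}$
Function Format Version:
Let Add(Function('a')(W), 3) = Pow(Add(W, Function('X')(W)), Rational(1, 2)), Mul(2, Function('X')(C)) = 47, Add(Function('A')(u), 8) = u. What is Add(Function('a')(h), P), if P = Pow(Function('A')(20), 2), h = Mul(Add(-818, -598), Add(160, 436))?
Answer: Add(141, Mul(Rational(5, 2), I, Pow(135026, Rational(1, 2)))) ≈ Add(141.00, Mul(918.65, I))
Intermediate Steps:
Function('A')(u) = Add(-8, u)
Function('X')(C) = Rational(47, 2) (Function('X')(C) = Mul(Rational(1, 2), 47) = Rational(47, 2))
h = -843936 (h = Mul(-1416, 596) = -843936)
P = 144 (P = Pow(Add(-8, 20), 2) = Pow(12, 2) = 144)
Function('a')(W) = Add(-3, Pow(Add(Rational(47, 2), W), Rational(1, 2))) (Function('a')(W) = Add(-3, Pow(Add(W, Rational(47, 2)), Rational(1, 2))) = Add(-3, Pow(Add(Rational(47, 2), W), Rational(1, 2))))
Add(Function('a')(h), P) = Add(Add(-3, Mul(Rational(1, 2), Pow(Add(94, Mul(4, -843936)), Rational(1, 2)))), 144) = Add(Add(-3, Mul(Rational(1, 2), Pow(Add(94, -3375744), Rational(1, 2)))), 144) = Add(Add(-3, Mul(Rational(1, 2), Pow(-3375650, Rational(1, 2)))), 144) = Add(Add(-3, Mul(Rational(1, 2), Mul(5, I, Pow(135026, Rational(1, 2))))), 144) = Add(Add(-3, Mul(Rational(5, 2), I, Pow(135026, Rational(1, 2)))), 144) = Add(141, Mul(Rational(5, 2), I, Pow(135026, Rational(1, 2))))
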